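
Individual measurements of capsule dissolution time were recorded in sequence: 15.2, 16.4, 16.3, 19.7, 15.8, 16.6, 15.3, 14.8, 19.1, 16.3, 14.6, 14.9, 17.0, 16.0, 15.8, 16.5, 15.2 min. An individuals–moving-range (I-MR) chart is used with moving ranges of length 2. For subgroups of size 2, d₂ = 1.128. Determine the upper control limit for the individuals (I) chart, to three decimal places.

20.461

X̄ = (15.2 + 16.4 + 16.3 + 19.7 + 15.8 + 16.6 + 15.3 + 14.8 + 19.1 + 16.3 + 14.6 + 14.9 + 17.0 + 16.0 + 15.8 + 16.5 + 15.2) / 17 = 16.2059
Moving ranges: 1.2, 0.1, 3.4, 3.9, 0.8, 1.3, 0.5, 4.3, 2.8, 1.7, 0.3, 2.1, 1.0, 0.2, 0.7, 1.3; M̄R̄ = 25.6000 / 16 = 1.6000
UCL = X̄ + 3·M̄R̄/d₂ = 16.2059 + 3 × 1.6000 / 1.128 = 20.4612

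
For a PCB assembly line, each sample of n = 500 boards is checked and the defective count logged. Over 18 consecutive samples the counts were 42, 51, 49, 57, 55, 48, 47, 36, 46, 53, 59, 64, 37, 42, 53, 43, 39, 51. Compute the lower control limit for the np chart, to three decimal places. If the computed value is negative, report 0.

p̄ = Σdᵢ / (k·n) = 872 / (18 × 500) = 0.09689
LCL = np̄ − 3·√(np̄(1−p̄)) = 48.4444 − 3 × 6.6144 = 28.6011

28.601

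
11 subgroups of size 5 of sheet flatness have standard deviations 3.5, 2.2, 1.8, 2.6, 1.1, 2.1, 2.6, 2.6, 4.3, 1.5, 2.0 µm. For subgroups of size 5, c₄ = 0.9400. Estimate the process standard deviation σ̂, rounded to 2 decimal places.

2.54

s̄ = (3.5 + 2.2 + 1.8 + 2.6 + 1.1 + 2.1 + 2.6 + 2.6 + 4.3 + 1.5 + 2.0) / 11 = 2.3909
σ̂ = s̄ / c₄ = 2.3909 / 0.9400 = 2.5435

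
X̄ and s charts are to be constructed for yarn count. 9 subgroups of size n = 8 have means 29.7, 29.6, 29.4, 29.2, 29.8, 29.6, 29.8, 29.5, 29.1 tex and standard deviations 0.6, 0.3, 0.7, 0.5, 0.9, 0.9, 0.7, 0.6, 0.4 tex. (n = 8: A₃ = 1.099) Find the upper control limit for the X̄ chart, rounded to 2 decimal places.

X̄̄ = (29.7 + 29.6 + 29.4 + 29.2 + 29.8 + 29.6 + 29.8 + 29.5 + 29.1) / 9 = 29.5222
s̄ = (0.6 + 0.3 + 0.7 + 0.5 + 0.9 + 0.9 + 0.7 + 0.6 + 0.4) / 9 = 0.6222
UCL = X̄̄ + A₃·s̄ = 29.5222 + 1.099 × 0.6222 = 30.2060

30.21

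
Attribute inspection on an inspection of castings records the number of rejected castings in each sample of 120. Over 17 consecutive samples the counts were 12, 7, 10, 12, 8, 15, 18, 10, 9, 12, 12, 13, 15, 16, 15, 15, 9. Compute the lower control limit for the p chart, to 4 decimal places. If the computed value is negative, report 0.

0.0191

p̄ = Σdᵢ / (k·n) = 208 / (17 × 120) = 0.10196
LCL = p̄ − 3·√(p̄(1−p̄)/n) = 0.10196 − 3 × 0.02762 = 0.01909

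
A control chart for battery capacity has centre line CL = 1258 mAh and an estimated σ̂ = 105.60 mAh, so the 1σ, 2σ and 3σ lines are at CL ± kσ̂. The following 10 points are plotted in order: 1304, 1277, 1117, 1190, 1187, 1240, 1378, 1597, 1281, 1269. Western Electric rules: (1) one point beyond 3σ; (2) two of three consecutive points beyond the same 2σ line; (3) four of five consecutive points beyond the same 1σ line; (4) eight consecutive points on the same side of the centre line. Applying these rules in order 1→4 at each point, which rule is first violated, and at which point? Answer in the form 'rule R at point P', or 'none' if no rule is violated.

rule 1 at point 8

Zone of each point (C = within 1σ̂, B = 1σ̂–2σ̂, A = 2σ̂–3σ̂, * = beyond 3σ̂; sign = side of CL): 1:+C, 2:+C, 3:-B, 4:-C, 5:-C, 6:-C, 7:+B, 8:+*, 9:+C, 10:+C
Rule 1 (one point beyond the 3σ limits) is satisfied at point 8.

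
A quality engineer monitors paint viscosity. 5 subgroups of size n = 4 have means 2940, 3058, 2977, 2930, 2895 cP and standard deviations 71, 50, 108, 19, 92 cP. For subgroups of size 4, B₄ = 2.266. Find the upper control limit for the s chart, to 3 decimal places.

154.088

s̄ = (71 + 50 + 108 + 19 + 92) / 5 = 68.0000
UCL_s = B₄·s̄ = 2.266 × 68.0000 = 154.0880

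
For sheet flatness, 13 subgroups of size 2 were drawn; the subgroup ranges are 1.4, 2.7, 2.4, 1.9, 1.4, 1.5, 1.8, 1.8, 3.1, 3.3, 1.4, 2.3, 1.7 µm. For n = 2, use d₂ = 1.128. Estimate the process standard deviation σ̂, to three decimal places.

R̄ = (1.4 + 2.7 + 2.4 + 1.9 + 1.4 + 1.5 + 1.8 + 1.8 + 3.1 + 3.3 + 1.4 + 2.3 + 1.7) / 13 = 2.0538
σ̂ = R̄ / d₂ = 2.0538 / 1.128 = 1.8208

1.821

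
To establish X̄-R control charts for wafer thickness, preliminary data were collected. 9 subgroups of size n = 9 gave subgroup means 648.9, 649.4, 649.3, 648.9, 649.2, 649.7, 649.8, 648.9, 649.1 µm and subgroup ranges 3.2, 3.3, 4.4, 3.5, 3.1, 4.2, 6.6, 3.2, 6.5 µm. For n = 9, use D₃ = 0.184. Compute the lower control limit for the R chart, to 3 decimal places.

R̄ = (3.2 + 3.3 + 4.4 + 3.5 + 3.1 + 4.2 + 6.6 + 3.2 + 6.5) / 9 = 38.0000 / 9 = 4.2222
LCL_R = D₃·R̄ = 0.184 × 4.2222 = 0.7769

0.777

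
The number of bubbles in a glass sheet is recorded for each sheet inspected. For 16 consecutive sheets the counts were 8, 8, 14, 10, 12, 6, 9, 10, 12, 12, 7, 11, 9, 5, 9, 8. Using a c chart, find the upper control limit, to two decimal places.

c̄ = (8 + 8 + 14 + 10 + 12 + 6 + 9 + 10 + 12 + 12 + 7 + 11 + 9 + 5 + 9 + 8) / 16 = 150 / 16 = 9.3750
UCL = c̄ + 3√c̄ = 9.3750 + 3 × √9.3750 = 9.3750 + 3 × 3.0619 = 18.5606

18.56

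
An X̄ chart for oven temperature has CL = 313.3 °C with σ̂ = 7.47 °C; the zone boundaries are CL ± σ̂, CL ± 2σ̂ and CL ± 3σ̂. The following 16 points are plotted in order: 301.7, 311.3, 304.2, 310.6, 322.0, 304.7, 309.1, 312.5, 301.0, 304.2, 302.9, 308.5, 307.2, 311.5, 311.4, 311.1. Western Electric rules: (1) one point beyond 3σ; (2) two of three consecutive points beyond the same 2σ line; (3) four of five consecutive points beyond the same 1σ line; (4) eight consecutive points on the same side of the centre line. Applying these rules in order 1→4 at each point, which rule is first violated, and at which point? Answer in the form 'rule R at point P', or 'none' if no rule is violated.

Zone of each point (C = within 1σ̂, B = 1σ̂–2σ̂, A = 2σ̂–3σ̂, * = beyond 3σ̂; sign = side of CL): 1:-B, 2:-C, 3:-B, 4:-C, 5:+B, 6:-B, 7:-C, 8:-C, 9:-B, 10:-B, 11:-B, 12:-C, 13:-C, 14:-C, 15:-C, 16:-C
Rule 4 (eight consecutive points on the same side of the centre line) is satisfied at point 13.

rule 4 at point 13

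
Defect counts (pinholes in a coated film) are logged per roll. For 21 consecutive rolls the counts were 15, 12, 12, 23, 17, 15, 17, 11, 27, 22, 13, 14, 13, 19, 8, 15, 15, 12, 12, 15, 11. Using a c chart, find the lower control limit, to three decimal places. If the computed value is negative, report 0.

3.469

c̄ = (15 + 12 + 12 + 23 + 17 + 15 + 17 + 11 + 27 + 22 + 13 + 14 + 13 + 19 + 8 + 15 + 15 + 12 + 12 + 15 + 11) / 21 = 318 / 21 = 15.1429
LCL = c̄ − 3√c̄ = 15.1429 − 3 × 3.8914 = 3.4687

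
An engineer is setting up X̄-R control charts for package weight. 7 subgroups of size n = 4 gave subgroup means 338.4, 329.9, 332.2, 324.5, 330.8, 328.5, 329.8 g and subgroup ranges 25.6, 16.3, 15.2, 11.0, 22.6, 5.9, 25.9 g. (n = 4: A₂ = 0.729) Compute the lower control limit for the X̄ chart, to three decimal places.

317.828

X̄̄ = (338.4 + 329.9 + 332.2 + 324.5 + 330.8 + 328.5 + 329.8) / 7 = 2314.1000 / 7 = 330.5857
R̄ = (25.6 + 16.3 + 15.2 + 11.0 + 22.6 + 5.9 + 25.9) / 7 = 122.5000 / 7 = 17.5000
LCL = X̄̄ − A₂·R̄ = 330.5857 − 0.729 × 17.5000 = 317.8282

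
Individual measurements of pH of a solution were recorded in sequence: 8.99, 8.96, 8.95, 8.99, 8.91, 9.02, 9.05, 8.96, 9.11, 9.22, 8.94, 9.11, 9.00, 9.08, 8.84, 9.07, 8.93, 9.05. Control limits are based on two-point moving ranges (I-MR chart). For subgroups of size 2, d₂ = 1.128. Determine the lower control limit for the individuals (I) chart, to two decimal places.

X̄ = (8.99 + 8.96 + 8.95 + 8.99 + 8.91 + 9.02 + 9.05 + 8.96 + 9.11 + 9.22 + 8.94 + 9.11 + 9.00 + 9.08 + 8.84 + 9.07 + 8.93 + 9.05) / 18 = 9.0100
Moving ranges: 0.03, 0.01, 0.04, 0.08, 0.11, 0.03, 0.09, 0.15, 0.11, 0.28, 0.17, 0.11, 0.08, 0.24, 0.23, 0.14, 0.12; M̄R̄ = 2.0200 / 17 = 0.1188
LCL = X̄ − 3·M̄R̄/d₂ = 9.0100 − 3 × 0.1188 / 1.128 = 8.6940

8.69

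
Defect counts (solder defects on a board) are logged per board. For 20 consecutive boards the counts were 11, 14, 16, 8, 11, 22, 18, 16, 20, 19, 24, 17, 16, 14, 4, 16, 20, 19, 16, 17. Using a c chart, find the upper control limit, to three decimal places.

c̄ = (11 + 14 + 16 + 8 + 11 + 22 + 18 + 16 + 20 + 19 + 24 + 17 + 16 + 14 + 4 + 16 + 20 + 19 + 16 + 17) / 20 = 318 / 20 = 15.9000
UCL = c̄ + 3√c̄ = 15.9000 + 3 × √15.9000 = 15.9000 + 3 × 3.9875 = 27.8624

27.862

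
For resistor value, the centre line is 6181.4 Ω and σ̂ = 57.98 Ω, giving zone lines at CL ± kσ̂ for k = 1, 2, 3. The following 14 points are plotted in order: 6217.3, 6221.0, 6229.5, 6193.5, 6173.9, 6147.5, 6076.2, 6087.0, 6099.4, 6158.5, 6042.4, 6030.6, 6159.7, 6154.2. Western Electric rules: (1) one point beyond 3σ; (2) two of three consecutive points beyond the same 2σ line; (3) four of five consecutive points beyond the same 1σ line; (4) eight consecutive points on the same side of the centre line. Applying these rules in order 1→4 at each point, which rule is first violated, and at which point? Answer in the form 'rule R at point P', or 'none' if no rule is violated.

rule 3 at point 11

Zone of each point (C = within 1σ̂, B = 1σ̂–2σ̂, A = 2σ̂–3σ̂, * = beyond 3σ̂; sign = side of CL): 1:+C, 2:+C, 3:+C, 4:+C, 5:-C, 6:-C, 7:-B, 8:-B, 9:-B, 10:-C, 11:-A, 12:-A, 13:-C, 14:-C
Rule 3 (four of five consecutive points beyond the same 1σ limit) is satisfied at point 11.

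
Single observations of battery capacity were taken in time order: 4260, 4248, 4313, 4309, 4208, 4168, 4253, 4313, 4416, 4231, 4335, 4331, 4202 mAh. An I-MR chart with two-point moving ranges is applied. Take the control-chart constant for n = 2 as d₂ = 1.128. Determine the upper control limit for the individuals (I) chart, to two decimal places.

X̄ = (4260 + 4248 + 4313 + 4309 + 4208 + 4168 + 4253 + 4313 + 4416 + 4231 + 4335 + 4331 + 4202) / 13 = 4275.9231
Moving ranges: 12, 65, 4, 101, 40, 85, 60, 103, 185, 104, 4, 129; M̄R̄ = 892.0000 / 12 = 74.3333
UCL = X̄ + 3·M̄R̄/d₂ = 4275.9231 + 3 × 74.3333 / 1.128 = 4473.6181

4473.62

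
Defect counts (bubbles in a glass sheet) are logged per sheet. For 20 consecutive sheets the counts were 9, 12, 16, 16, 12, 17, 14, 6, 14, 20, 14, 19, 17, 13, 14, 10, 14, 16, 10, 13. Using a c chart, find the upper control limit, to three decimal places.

c̄ = (9 + 12 + 16 + 16 + 12 + 17 + 14 + 6 + 14 + 20 + 14 + 19 + 17 + 13 + 14 + 10 + 14 + 16 + 10 + 13) / 20 = 276 / 20 = 13.8000
UCL = c̄ + 3√c̄ = 13.8000 + 3 × √13.8000 = 13.8000 + 3 × 3.7148 = 24.9445

24.945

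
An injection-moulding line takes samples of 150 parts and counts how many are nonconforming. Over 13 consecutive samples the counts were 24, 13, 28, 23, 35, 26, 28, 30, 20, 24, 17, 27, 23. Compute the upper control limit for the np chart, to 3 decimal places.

p̄ = Σdᵢ / (k·n) = 318 / (13 × 150) = 0.16308
UCL = np̄ + 3·√(np̄(1−p̄)) = 24.4615 + 3 × √(24.4615×0.83692) = 24.4615 + 3 × 4.5246 = 38.0355

38.035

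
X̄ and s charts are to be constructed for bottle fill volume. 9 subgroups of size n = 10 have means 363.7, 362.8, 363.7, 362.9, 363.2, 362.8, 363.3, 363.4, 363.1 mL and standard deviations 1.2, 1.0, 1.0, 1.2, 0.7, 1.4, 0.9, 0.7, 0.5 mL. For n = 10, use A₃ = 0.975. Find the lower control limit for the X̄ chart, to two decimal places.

X̄̄ = (363.7 + 362.8 + 363.7 + 362.9 + 363.2 + 362.8 + 363.3 + 363.4 + 363.1) / 9 = 363.2111
s̄ = (1.2 + 1.0 + 1.0 + 1.2 + 0.7 + 1.4 + 0.9 + 0.7 + 0.5) / 9 = 0.9556
LCL = X̄̄ − A₃·s̄ = 363.2111 − 0.975 × 0.9556 = 362.2794

362.28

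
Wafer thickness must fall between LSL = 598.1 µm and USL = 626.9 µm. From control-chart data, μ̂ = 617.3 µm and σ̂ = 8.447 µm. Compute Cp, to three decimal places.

Cp = (USL − LSL) / (6σ̂) = (626.9 − 598.1) / (6 × 8.447) = 28.8000 / 50.6820 = 0.5682

0.568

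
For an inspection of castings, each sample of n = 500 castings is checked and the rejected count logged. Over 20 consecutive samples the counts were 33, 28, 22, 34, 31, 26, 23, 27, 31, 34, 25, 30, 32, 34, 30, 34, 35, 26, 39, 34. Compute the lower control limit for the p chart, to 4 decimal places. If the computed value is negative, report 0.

0.0287

p̄ = Σdᵢ / (k·n) = 608 / (20 × 500) = 0.06080
LCL = p̄ − 3·√(p̄(1−p̄)/n) = 0.06080 − 3 × 0.01069 = 0.02874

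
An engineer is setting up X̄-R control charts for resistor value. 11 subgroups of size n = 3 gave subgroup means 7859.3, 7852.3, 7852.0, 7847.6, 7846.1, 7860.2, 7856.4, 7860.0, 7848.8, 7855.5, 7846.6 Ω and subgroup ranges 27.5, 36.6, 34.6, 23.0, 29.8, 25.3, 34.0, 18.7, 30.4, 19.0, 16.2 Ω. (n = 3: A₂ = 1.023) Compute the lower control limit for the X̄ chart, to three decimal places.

7825.719

X̄̄ = (7859.3 + 7852.3 + 7852.0 + 7847.6 + 7846.1 + 7860.2 + 7856.4 + 7860.0 + 7848.8 + 7855.5 + 7846.6) / 11 = 86384.8000 / 11 = 7853.1636
R̄ = (27.5 + 36.6 + 34.6 + 23.0 + 29.8 + 25.3 + 34.0 + 18.7 + 30.4 + 19.0 + 16.2) / 11 = 295.1000 / 11 = 26.8273
LCL = X̄̄ − A₂·R̄ = 7853.1636 − 1.023 × 26.8273 = 7825.7193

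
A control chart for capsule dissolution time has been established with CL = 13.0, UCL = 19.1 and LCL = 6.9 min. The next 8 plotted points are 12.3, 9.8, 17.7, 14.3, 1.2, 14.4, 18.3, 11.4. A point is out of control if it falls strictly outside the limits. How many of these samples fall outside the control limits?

Compare each point to [6.9, 19.1]: sample 5 = 1.2 < LCL.

1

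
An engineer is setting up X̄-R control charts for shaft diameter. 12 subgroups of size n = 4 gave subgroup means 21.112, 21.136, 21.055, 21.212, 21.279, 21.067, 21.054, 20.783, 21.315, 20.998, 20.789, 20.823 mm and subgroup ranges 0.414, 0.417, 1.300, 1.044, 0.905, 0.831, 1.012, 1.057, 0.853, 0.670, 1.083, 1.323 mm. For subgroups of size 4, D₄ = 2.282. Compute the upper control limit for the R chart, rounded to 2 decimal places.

2.07

R̄ = (0.414 + 0.417 + 1.300 + 1.044 + 0.905 + 0.831 + 1.012 + 1.057 + 0.853 + 0.670 + 1.083 + 1.323) / 12 = 10.9090 / 12 = 0.9091
UCL_R = D₄·R̄ = 2.282 × 0.9091 = 2.0745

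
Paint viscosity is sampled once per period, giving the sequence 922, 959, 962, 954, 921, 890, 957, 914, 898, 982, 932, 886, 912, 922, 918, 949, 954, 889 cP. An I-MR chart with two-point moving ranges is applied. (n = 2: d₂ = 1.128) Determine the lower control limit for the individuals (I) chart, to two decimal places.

841.49

X̄ = (922 + 959 + 962 + 954 + 921 + 890 + 957 + 914 + 898 + 982 + 932 + 886 + 912 + 922 + 918 + 949 + 954 + 889) / 18 = 928.9444
Moving ranges: 37, 3, 8, 33, 31, 67, 43, 16, 84, 50, 46, 26, 10, 4, 31, 5, 65; M̄R̄ = 559.0000 / 17 = 32.8824
LCL = X̄ − 3·M̄R̄/d₂ = 928.9444 − 3 × 32.8824 / 1.128 = 841.4914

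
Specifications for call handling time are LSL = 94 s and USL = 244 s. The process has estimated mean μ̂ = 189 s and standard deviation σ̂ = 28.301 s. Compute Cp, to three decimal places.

Cp = (USL − LSL) / (6σ̂) = (244 − 94) / (6 × 28.301) = 150.0000 / 169.8060 = 0.8834

0.883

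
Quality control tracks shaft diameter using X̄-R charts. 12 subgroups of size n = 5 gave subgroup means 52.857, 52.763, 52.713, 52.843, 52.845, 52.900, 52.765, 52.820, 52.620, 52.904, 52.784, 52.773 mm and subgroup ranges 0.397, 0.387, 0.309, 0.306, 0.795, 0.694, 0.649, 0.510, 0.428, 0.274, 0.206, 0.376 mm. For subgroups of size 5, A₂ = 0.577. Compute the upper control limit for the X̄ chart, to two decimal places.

X̄̄ = (52.857 + 52.763 + 52.713 + 52.843 + 52.845 + 52.900 + 52.765 + 52.820 + 52.620 + 52.904 + 52.784 + 52.773) / 12 = 633.5870 / 12 = 52.7989
R̄ = (0.397 + 0.387 + 0.309 + 0.306 + 0.795 + 0.694 + 0.649 + 0.510 + 0.428 + 0.274 + 0.206 + 0.376) / 12 = 5.3310 / 12 = 0.4443
UCL = X̄̄ + A₂·R̄ = 52.7989 + 0.577 × 0.4443 = 53.0552

53.06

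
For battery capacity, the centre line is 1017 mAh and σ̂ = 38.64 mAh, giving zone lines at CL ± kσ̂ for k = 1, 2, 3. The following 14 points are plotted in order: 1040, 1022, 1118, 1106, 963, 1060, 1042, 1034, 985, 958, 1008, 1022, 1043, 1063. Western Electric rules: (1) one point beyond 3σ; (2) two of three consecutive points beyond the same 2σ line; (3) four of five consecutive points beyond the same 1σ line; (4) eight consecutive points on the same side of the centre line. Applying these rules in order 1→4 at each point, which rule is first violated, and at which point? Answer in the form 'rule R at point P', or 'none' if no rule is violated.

Zone of each point (C = within 1σ̂, B = 1σ̂–2σ̂, A = 2σ̂–3σ̂, * = beyond 3σ̂; sign = side of CL): 1:+C, 2:+C, 3:+A, 4:+A, 5:-B, 6:+B, 7:+C, 8:+C, 9:-C, 10:-B, 11:-C, 12:+C, 13:+C, 14:+B
Rule 2 (two of three consecutive points beyond the same 2σ limit) is satisfied at point 4.

rule 2 at point 4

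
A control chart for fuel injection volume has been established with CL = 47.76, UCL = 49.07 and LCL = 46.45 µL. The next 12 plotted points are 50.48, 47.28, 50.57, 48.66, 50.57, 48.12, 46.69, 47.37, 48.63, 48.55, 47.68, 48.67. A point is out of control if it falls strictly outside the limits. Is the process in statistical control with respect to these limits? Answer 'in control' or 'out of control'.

out of control

Compare each point to [46.45, 49.07]: sample 1 = 50.48 > UCL; sample 3 = 50.57 > UCL; sample 5 = 50.57 > UCL.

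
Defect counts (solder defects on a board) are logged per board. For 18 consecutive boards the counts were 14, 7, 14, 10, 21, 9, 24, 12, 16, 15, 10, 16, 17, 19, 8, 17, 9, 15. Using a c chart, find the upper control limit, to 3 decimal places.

c̄ = (14 + 7 + 14 + 10 + 21 + 9 + 24 + 12 + 16 + 15 + 10 + 16 + 17 + 19 + 8 + 17 + 9 + 15) / 18 = 253 / 18 = 14.0556
UCL = c̄ + 3√c̄ = 14.0556 + 3 × √14.0556 = 14.0556 + 3 × 3.7491 = 25.3028

25.303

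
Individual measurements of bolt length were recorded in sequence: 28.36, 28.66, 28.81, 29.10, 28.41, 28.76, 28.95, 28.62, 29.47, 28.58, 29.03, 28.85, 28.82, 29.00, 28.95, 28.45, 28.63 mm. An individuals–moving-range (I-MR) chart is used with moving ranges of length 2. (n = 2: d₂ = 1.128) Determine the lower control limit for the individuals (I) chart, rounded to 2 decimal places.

27.86

X̄ = (28.36 + 28.66 + 28.81 + 29.10 + 28.41 + 28.76 + 28.95 + 28.62 + 29.47 + 28.58 + 29.03 + 28.85 + 28.82 + 29.00 + 28.95 + 28.45 + 28.63) / 17 = 28.7912
Moving ranges: 0.30, 0.15, 0.29, 0.69, 0.35, 0.19, 0.33, 0.85, 0.89, 0.45, 0.18, 0.03, 0.18, 0.05, 0.50, 0.18; M̄R̄ = 5.6100 / 16 = 0.3506
LCL = X̄ − 3·M̄R̄/d₂ = 28.7912 − 3 × 0.3506 / 1.128 = 27.8587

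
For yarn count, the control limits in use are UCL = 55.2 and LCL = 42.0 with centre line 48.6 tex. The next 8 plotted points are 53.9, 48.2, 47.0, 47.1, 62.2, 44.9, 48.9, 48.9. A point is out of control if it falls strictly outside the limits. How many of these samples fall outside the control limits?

Compare each point to [42.0, 55.2]: sample 5 = 62.2 > UCL.

1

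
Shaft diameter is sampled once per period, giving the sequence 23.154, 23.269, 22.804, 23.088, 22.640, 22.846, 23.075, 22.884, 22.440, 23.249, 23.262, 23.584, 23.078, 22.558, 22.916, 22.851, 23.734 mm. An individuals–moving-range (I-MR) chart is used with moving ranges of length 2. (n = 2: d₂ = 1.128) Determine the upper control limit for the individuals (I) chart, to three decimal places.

23.999

X̄ = (23.154 + 23.269 + 22.804 + 23.088 + 22.640 + 22.846 + 23.075 + 22.884 + 22.440 + 23.249 + 23.262 + 23.584 + 23.078 + 22.558 + 22.916 + 22.851 + 23.734) / 17 = 23.0254
Moving ranges: 0.115, 0.465, 0.284, 0.448, 0.206, 0.229, 0.191, 0.444, 0.809, 0.013, 0.322, 0.506, 0.520, 0.358, 0.065, 0.883; M̄R̄ = 5.8580 / 16 = 0.3661
UCL = X̄ + 3·M̄R̄/d₂ = 23.0254 + 3 × 0.3661 / 1.128 = 23.9991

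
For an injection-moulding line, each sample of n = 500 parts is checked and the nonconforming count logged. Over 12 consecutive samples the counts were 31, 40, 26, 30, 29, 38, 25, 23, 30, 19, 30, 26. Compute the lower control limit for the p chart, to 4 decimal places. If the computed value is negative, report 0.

p̄ = Σdᵢ / (k·n) = 347 / (12 × 500) = 0.05783
LCL = p̄ − 3·√(p̄(1−p̄)/n) = 0.05783 − 3 × 0.01044 = 0.02652

0.0265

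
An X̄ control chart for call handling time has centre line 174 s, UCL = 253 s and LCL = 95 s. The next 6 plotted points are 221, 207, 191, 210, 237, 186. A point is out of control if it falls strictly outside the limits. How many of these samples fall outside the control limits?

0

All 6 points lie within [95, 253].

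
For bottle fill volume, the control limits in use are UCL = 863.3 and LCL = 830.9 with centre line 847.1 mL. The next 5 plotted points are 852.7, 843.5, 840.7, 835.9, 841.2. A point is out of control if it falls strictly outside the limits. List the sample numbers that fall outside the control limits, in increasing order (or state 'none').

none

All 5 points lie within [830.9, 863.3].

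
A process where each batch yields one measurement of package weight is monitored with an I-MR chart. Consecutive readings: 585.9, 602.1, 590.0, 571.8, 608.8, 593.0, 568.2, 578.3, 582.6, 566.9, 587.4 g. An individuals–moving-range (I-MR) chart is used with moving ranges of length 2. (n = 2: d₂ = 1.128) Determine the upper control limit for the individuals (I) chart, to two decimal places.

631.46

X̄ = (585.9 + 602.1 + 590.0 + 571.8 + 608.8 + 593.0 + 568.2 + 578.3 + 582.6 + 566.9 + 587.4) / 11 = 585.0000
Moving ranges: 16.2, 12.1, 18.2, 37.0, 15.8, 24.8, 10.1, 4.3, 15.7, 20.5; M̄R̄ = 174.7000 / 10 = 17.4700
UCL = X̄ + 3·M̄R̄/d₂ = 585.0000 + 3 × 17.4700 / 1.128 = 631.4628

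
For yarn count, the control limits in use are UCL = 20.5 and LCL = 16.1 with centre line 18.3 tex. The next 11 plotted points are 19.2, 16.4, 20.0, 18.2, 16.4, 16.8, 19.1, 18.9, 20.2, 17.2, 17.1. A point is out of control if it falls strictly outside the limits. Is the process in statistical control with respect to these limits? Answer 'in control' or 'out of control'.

in control

All 11 points lie within [16.1, 20.5].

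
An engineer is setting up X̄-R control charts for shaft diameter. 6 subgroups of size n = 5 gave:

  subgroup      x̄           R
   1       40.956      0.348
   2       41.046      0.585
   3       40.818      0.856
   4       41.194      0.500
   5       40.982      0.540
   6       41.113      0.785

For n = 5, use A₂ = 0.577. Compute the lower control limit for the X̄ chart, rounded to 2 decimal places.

40.67

X̄̄ = (40.956 + 41.046 + 40.818 + 41.194 + 40.982 + 41.113) / 6 = 246.1090 / 6 = 41.0182
R̄ = (0.348 + 0.585 + 0.856 + 0.500 + 0.540 + 0.785) / 6 = 3.6140 / 6 = 0.6023
LCL = X̄̄ − A₂·R̄ = 41.0182 − 0.577 × 0.6023 = 40.6706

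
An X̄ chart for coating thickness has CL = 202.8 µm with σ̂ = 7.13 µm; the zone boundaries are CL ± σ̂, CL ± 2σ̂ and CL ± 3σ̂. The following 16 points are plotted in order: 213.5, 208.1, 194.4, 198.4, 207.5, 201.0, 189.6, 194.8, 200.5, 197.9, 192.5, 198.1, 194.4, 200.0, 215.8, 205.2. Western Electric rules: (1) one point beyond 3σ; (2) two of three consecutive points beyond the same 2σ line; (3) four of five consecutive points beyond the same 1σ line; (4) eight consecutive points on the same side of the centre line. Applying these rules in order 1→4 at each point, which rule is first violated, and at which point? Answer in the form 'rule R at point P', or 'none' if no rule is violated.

Zone of each point (C = within 1σ̂, B = 1σ̂–2σ̂, A = 2σ̂–3σ̂, * = beyond 3σ̂; sign = side of CL): 1:+B, 2:+C, 3:-B, 4:-C, 5:+C, 6:-C, 7:-B, 8:-B, 9:-C, 10:-C, 11:-B, 12:-C, 13:-B, 14:-C, 15:+B, 16:+C
Rule 4 (eight consecutive points on the same side of the centre line) is satisfied at point 13.

rule 4 at point 13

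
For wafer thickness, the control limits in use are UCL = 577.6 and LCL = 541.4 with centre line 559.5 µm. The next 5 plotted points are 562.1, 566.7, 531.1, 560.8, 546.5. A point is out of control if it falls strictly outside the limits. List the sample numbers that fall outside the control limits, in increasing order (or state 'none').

Compare each point to [541.4, 577.6]: sample 3 = 531.1 < LCL.

3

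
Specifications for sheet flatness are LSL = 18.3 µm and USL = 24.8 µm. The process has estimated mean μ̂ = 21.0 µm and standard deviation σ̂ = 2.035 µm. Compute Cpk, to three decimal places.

Cpu = (USL − μ̂) / (3σ̂) = (24.8 − 21.0) / (3 × 2.035) = 0.6224; Cpl = (μ̂ − LSL) / (3σ̂) = (21.0 − 18.3) / (3 × 2.035) = 0.4423; Cpk = min(Cpu, Cpl) = 0.4423

0.442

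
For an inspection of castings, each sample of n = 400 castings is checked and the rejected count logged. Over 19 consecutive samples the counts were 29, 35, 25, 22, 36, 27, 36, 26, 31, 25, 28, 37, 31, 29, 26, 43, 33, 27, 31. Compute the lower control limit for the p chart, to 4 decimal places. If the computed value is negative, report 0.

p̄ = Σdᵢ / (k·n) = 577 / (19 × 400) = 0.07592
LCL = p̄ − 3·√(p̄(1−p̄)/n) = 0.07592 − 3 × 0.01324 = 0.03619

0.0362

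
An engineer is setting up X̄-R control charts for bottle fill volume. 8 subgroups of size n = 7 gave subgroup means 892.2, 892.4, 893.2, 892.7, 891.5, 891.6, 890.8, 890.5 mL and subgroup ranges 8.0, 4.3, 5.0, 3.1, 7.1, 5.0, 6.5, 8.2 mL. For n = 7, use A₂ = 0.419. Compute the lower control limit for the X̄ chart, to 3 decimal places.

889.390

X̄̄ = (892.2 + 892.4 + 893.2 + 892.7 + 891.5 + 891.6 + 890.8 + 890.5) / 8 = 7134.9000 / 8 = 891.8625
R̄ = (8.0 + 4.3 + 5.0 + 3.1 + 7.1 + 5.0 + 6.5 + 8.2) / 8 = 47.2000 / 8 = 5.9000
LCL = X̄̄ − A₂·R̄ = 891.8625 − 0.419 × 5.9000 = 889.3904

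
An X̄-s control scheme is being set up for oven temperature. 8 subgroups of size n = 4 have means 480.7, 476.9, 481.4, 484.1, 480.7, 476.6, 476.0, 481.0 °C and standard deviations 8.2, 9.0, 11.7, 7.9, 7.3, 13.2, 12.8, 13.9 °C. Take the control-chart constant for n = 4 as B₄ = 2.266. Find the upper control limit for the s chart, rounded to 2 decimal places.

23.79

s̄ = (8.2 + 9.0 + 11.7 + 7.9 + 7.3 + 13.2 + 12.8 + 13.9) / 8 = 10.5000
UCL_s = B₄·s̄ = 2.266 × 10.5000 = 23.7930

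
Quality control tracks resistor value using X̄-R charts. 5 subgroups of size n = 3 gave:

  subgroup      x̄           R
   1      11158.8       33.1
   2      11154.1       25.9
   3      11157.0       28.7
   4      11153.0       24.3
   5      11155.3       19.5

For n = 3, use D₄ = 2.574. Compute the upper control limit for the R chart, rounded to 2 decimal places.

R̄ = (33.1 + 25.9 + 28.7 + 24.3 + 19.5) / 5 = 131.5000 / 5 = 26.3000
UCL_R = D₄·R̄ = 2.574 × 26.3000 = 67.6962

67.70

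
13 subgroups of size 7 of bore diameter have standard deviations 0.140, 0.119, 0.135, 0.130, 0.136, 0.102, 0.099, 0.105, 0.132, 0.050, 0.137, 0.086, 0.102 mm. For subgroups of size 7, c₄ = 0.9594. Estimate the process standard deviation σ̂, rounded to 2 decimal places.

s̄ = (0.140 + 0.119 + 0.135 + 0.130 + 0.136 + 0.102 + 0.099 + 0.105 + 0.132 + 0.050 + 0.137 + 0.086 + 0.102) / 13 = 0.1133
σ̂ = s̄ / c₄ = 0.1133 / 0.9594 = 0.1181

0.12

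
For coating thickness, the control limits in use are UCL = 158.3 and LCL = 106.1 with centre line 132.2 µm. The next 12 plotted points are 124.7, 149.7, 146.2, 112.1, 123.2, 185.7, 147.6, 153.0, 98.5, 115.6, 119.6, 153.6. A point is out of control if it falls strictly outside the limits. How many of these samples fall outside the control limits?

Compare each point to [106.1, 158.3]: sample 6 = 185.7 > UCL; sample 9 = 98.5 < LCL.

2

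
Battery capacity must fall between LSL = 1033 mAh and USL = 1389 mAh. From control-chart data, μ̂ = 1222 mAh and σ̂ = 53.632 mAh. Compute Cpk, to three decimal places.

1.038

Cpu = (USL − μ̂) / (3σ̂) = (1389 − 1222) / (3 × 53.632) = 1.0379; Cpl = (μ̂ − LSL) / (3σ̂) = (1222 − 1033) / (3 × 53.632) = 1.1747; Cpk = min(Cpu, Cpl) = 1.0379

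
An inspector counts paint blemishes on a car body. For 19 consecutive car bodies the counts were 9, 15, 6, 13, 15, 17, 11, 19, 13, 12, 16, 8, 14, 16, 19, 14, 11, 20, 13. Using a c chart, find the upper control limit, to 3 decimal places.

c̄ = (9 + 15 + 6 + 13 + 15 + 17 + 11 + 19 + 13 + 12 + 16 + 8 + 14 + 16 + 19 + 14 + 11 + 20 + 13) / 19 = 261 / 19 = 13.7368
UCL = c̄ + 3√c̄ = 13.7368 + 3 × √13.7368 = 13.7368 + 3 × 3.7063 = 24.8558

24.856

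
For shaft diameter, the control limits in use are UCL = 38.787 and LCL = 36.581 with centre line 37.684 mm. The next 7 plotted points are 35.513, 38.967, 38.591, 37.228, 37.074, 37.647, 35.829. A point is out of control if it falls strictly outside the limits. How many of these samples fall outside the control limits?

3

Compare each point to [36.581, 38.787]: sample 1 = 35.513 < LCL; sample 2 = 38.967 > UCL; sample 7 = 35.829 < LCL.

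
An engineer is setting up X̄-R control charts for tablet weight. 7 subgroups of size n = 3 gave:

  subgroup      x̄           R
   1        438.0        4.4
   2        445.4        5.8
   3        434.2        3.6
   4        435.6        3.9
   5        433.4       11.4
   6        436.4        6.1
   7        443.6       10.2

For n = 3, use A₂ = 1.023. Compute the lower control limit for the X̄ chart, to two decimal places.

431.45

X̄̄ = (438.0 + 445.4 + 434.2 + 435.6 + 433.4 + 436.4 + 443.6) / 7 = 3066.6000 / 7 = 438.0857
R̄ = (4.4 + 5.8 + 3.6 + 3.9 + 11.4 + 6.1 + 10.2) / 7 = 45.4000 / 7 = 6.4857
LCL = X̄̄ − A₂·R̄ = 438.0857 − 1.023 × 6.4857 = 431.4508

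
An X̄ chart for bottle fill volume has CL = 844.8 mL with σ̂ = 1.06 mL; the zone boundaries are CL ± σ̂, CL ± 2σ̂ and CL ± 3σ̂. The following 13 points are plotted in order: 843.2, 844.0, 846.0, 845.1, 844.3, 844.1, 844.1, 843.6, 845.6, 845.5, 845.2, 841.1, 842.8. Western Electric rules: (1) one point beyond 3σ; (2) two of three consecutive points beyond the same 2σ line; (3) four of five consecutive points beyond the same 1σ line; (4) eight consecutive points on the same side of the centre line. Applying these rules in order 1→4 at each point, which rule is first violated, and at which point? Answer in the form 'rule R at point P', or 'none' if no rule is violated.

Zone of each point (C = within 1σ̂, B = 1σ̂–2σ̂, A = 2σ̂–3σ̂, * = beyond 3σ̂; sign = side of CL): 1:-B, 2:-C, 3:+B, 4:+C, 5:-C, 6:-C, 7:-C, 8:-B, 9:+C, 10:+C, 11:+C, 12:-*, 13:-B
Rule 1 (one point beyond the 3σ limits) is satisfied at point 12.

rule 1 at point 12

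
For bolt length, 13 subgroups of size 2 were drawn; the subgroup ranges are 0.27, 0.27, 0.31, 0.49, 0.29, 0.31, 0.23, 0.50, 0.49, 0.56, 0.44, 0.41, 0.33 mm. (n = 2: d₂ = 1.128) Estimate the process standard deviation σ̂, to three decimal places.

R̄ = (0.27 + 0.27 + 0.31 + 0.49 + 0.29 + 0.31 + 0.23 + 0.50 + 0.49 + 0.56 + 0.44 + 0.41 + 0.33) / 13 = 0.3769
σ̂ = R̄ / d₂ = 0.3769 / 1.128 = 0.3342

0.334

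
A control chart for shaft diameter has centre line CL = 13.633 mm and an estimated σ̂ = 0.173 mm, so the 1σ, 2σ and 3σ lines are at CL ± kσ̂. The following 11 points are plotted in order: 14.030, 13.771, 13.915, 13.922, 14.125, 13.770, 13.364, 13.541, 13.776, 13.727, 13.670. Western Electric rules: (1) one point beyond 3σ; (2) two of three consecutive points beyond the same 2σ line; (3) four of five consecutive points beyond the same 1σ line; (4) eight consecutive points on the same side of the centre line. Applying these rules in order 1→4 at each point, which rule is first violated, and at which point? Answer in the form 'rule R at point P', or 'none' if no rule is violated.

rule 3 at point 5

Zone of each point (C = within 1σ̂, B = 1σ̂–2σ̂, A = 2σ̂–3σ̂, * = beyond 3σ̂; sign = side of CL): 1:+A, 2:+C, 3:+B, 4:+B, 5:+A, 6:+C, 7:-B, 8:-C, 9:+C, 10:+C, 11:+C
Rule 3 (four of five consecutive points beyond the same 1σ limit) is satisfied at point 5.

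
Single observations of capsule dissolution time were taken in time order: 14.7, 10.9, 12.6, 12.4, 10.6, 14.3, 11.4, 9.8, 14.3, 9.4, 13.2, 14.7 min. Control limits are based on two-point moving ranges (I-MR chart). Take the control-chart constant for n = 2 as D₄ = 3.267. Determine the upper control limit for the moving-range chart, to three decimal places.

9.029

Moving ranges: 3.8, 1.7, 0.2, 1.8, 3.7, 2.9, 1.6, 4.5, 4.9, 3.8, 1.5; M̄R̄ = 30.4000 / 11 = 2.7636
UCL_MR = D₄·M̄R̄ = 3.267 × 2.7636 = 9.0288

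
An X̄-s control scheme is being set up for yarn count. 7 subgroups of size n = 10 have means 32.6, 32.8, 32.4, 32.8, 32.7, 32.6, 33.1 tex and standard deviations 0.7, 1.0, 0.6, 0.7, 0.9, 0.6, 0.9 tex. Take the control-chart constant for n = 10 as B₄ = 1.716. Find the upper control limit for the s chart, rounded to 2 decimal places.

1.32

s̄ = (0.7 + 1.0 + 0.6 + 0.7 + 0.9 + 0.6 + 0.9) / 7 = 0.7714
UCL_s = B₄·s̄ = 1.716 × 0.7714 = 1.3238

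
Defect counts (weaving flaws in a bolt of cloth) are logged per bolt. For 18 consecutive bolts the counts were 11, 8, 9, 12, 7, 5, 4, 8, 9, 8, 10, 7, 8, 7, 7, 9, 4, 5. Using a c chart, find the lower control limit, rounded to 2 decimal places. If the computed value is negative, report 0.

c̄ = (11 + 8 + 9 + 12 + 7 + 5 + 4 + 8 + 9 + 8 + 10 + 7 + 8 + 7 + 7 + 9 + 4 + 5) / 18 = 138 / 18 = 7.6667
LCL = c̄ − 3√c̄ = 7.6667 − 3 × 2.7689 = -0.6400 → 0 (cannot be negative)

0.00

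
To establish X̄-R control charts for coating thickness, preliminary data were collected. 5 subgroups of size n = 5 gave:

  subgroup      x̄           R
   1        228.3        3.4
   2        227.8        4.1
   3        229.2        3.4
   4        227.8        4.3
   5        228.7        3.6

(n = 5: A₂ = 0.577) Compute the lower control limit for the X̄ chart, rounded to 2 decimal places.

X̄̄ = (228.3 + 227.8 + 229.2 + 227.8 + 228.7) / 5 = 1141.8000 / 5 = 228.3600
R̄ = (3.4 + 4.1 + 3.4 + 4.3 + 3.6) / 5 = 18.8000 / 5 = 3.7600
LCL = X̄̄ − A₂·R̄ = 228.3600 − 0.577 × 3.7600 = 226.1905

226.19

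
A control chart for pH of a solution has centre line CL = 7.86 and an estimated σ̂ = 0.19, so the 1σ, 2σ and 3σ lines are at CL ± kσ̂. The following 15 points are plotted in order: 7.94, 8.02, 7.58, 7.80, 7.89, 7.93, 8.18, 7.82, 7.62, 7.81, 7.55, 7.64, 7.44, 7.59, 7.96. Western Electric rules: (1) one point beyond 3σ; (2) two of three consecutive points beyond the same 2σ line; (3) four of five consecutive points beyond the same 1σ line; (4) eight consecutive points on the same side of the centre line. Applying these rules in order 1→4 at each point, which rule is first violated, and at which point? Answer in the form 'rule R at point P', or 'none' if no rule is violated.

Zone of each point (C = within 1σ̂, B = 1σ̂–2σ̂, A = 2σ̂–3σ̂, * = beyond 3σ̂; sign = side of CL): 1:+C, 2:+C, 3:-B, 4:-C, 5:+C, 6:+C, 7:+B, 8:-C, 9:-B, 10:-C, 11:-B, 12:-B, 13:-A, 14:-B, 15:+C
Rule 3 (four of five consecutive points beyond the same 1σ limit) is satisfied at point 13.

rule 3 at point 13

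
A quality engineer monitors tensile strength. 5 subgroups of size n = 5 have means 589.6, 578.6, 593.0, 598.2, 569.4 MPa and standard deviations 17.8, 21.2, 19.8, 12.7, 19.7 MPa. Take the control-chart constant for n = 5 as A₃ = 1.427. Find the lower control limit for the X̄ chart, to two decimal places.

559.73

X̄̄ = (589.6 + 578.6 + 593.0 + 598.2 + 569.4) / 5 = 585.7600
s̄ = (17.8 + 21.2 + 19.8 + 12.7 + 19.7) / 5 = 18.2400
LCL = X̄̄ − A₃·s̄ = 585.7600 − 1.427 × 18.2400 = 559.7315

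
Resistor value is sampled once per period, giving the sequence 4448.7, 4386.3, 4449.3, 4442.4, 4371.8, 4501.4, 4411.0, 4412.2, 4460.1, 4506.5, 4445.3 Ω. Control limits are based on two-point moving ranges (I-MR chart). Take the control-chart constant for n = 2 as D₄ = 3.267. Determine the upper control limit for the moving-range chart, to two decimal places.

189.36

Moving ranges: 62.4, 63.0, 6.9, 70.6, 129.6, 90.4, 1.2, 47.9, 46.4, 61.2; M̄R̄ = 579.6000 / 10 = 57.9600
UCL_MR = D₄·M̄R̄ = 3.267 × 57.9600 = 189.3553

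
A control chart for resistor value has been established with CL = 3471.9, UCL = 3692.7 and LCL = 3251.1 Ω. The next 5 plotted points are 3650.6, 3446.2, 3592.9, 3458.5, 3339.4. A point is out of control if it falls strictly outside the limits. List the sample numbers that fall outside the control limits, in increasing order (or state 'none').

none

All 5 points lie within [3251.1, 3692.7].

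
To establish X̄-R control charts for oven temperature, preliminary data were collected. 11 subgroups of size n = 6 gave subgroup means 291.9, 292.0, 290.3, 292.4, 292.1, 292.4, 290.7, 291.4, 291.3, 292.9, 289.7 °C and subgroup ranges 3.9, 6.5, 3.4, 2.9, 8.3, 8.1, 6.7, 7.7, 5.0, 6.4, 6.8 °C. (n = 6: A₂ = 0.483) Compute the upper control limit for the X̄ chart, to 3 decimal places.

X̄̄ = (291.9 + 292.0 + 290.3 + 292.4 + 292.1 + 292.4 + 290.7 + 291.4 + 291.3 + 292.9 + 289.7) / 11 = 3207.1000 / 11 = 291.5545
R̄ = (3.9 + 6.5 + 3.4 + 2.9 + 8.3 + 8.1 + 6.7 + 7.7 + 5.0 + 6.4 + 6.8) / 11 = 65.7000 / 11 = 5.9727
UCL = X̄̄ + A₂·R̄ = 291.5545 + 0.483 × 5.9727 = 294.4394

294.439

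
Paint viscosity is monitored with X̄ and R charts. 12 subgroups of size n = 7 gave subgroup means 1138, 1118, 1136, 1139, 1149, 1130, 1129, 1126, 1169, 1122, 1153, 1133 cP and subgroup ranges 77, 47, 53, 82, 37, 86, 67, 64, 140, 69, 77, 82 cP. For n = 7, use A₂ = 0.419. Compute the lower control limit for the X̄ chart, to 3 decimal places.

X̄̄ = (1138 + 1118 + 1136 + 1139 + 1149 + 1130 + 1129 + 1126 + 1169 + 1122 + 1153 + 1133) / 12 = 13642.0000 / 12 = 1136.8333
R̄ = (77 + 47 + 53 + 82 + 37 + 86 + 67 + 64 + 140 + 69 + 77 + 82) / 12 = 881.0000 / 12 = 73.4167
LCL = X̄̄ − A₂·R̄ = 1136.8333 − 0.419 × 73.4167 = 1106.0717

1106.072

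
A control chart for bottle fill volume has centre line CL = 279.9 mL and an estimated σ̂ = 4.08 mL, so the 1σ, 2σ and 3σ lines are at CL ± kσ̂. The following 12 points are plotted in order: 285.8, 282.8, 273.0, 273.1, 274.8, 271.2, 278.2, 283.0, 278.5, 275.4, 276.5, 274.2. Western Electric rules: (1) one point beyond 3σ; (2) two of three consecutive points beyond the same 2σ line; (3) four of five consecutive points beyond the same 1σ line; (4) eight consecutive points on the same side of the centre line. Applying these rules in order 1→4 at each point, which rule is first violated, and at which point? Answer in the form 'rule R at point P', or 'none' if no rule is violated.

rule 3 at point 6

Zone of each point (C = within 1σ̂, B = 1σ̂–2σ̂, A = 2σ̂–3σ̂, * = beyond 3σ̂; sign = side of CL): 1:+B, 2:+C, 3:-B, 4:-B, 5:-B, 6:-A, 7:-C, 8:+C, 9:-C, 10:-B, 11:-C, 12:-B
Rule 3 (four of five consecutive points beyond the same 1σ limit) is satisfied at point 6.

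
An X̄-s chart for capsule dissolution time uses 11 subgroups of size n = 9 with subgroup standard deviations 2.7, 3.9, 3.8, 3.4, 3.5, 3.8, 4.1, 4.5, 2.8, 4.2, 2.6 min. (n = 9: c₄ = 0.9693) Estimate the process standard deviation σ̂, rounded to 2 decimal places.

s̄ = (2.7 + 3.9 + 3.8 + 3.4 + 3.5 + 3.8 + 4.1 + 4.5 + 2.8 + 4.2 + 2.6) / 11 = 3.5727
σ̂ = s̄ / c₄ = 3.5727 / 0.9693 = 3.6859

3.69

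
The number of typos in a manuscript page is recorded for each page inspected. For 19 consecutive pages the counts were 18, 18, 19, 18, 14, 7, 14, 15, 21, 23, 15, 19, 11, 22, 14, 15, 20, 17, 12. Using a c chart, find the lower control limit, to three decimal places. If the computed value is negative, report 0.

4.264

c̄ = (18 + 18 + 19 + 18 + 14 + 7 + 14 + 15 + 21 + 23 + 15 + 19 + 11 + 22 + 14 + 15 + 20 + 17 + 12) / 19 = 312 / 19 = 16.4211
LCL = c̄ − 3√c̄ = 16.4211 − 3 × 4.0523 = 4.2642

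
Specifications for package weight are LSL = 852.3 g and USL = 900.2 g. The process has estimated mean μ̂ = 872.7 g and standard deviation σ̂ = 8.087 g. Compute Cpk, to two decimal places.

0.84

Cpu = (USL − μ̂) / (3σ̂) = (900.2 − 872.7) / (3 × 8.087) = 1.1335; Cpl = (μ̂ − LSL) / (3σ̂) = (872.7 − 852.3) / (3 × 8.087) = 0.8409; Cpk = min(Cpu, Cpl) = 0.8409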